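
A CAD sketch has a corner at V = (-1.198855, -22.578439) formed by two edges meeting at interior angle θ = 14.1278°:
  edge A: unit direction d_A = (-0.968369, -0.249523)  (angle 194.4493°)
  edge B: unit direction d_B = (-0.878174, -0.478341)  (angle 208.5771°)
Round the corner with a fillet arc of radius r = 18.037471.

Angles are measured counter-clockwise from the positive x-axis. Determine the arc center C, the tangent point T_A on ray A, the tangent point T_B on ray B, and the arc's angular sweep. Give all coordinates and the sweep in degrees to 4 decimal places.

center=(-137.6550,-76.3662) T_A=(-142.1557,-58.8993) T_B=(-129.0269,-92.2063) sweep=165.8722

bisector direction at 201.5132° = (-0.930333,-0.366716)
center distance |VC| = r/sin(θ/2) = 18.037471/sin(7.0639°) = 146.674463
C = V + |VC|·bis = (-137.6550,-76.3662)
T_A = V + ((C−V)·d_A)·d_A = V + 145.5611·d_A = (-142.1557,-58.8993)
T_B = V + ((C−V)·d_B)·d_B = V + 145.5611·d_B = (-129.0269,-92.2063)
sweep = 180° − θ = 165.8722°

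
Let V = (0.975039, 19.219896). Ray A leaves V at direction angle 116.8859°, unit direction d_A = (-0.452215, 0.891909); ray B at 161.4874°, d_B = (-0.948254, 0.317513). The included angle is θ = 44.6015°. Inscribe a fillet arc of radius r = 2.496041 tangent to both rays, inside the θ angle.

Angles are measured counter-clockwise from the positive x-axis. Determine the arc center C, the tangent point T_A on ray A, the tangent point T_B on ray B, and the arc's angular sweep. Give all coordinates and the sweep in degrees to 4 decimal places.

bisector direction at 139.1867° = (-0.756843,0.653597)
center distance |VC| = r/sin(θ/2) = 2.496041/sin(22.3008°) = 6.577733
C = V + |VC|·bis = (-4.0033,23.5191)
T_A = V + ((C−V)·d_A)·d_A = V + 6.0857·d_A = (-1.7770,24.6478)
T_B = V + ((C−V)·d_B)·d_B = V + 6.0857·d_B = (-4.7958,21.1522)
sweep = 180° − θ = 135.3985°

center=(-4.0033,23.5191) T_A=(-1.7770,24.6478) T_B=(-4.7958,21.1522) sweep=135.3985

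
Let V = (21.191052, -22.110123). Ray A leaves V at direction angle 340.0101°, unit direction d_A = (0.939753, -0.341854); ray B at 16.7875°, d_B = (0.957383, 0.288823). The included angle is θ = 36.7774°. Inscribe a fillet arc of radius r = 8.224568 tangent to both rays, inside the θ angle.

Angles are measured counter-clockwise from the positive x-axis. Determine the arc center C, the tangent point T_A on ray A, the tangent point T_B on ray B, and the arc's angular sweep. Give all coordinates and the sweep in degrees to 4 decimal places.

bisector direction at 358.3988° = (0.999610,-0.027943)
center distance |VC| = r/sin(θ/2) = 8.224568/sin(18.3887°) = 26.071510
C = V + |VC|·bis = (47.2524,-22.8386)
T_A = V + ((C−V)·d_A)·d_A = V + 24.7403·d_A = (44.4408,-30.5677)
T_B = V + ((C−V)·d_B)·d_B = V + 24.7403·d_B = (44.8769,-14.9646)
sweep = 180° − θ = 143.2226°

center=(47.2524,-22.8386) T_A=(44.4408,-30.5677) T_B=(44.8769,-14.9646) sweep=143.2226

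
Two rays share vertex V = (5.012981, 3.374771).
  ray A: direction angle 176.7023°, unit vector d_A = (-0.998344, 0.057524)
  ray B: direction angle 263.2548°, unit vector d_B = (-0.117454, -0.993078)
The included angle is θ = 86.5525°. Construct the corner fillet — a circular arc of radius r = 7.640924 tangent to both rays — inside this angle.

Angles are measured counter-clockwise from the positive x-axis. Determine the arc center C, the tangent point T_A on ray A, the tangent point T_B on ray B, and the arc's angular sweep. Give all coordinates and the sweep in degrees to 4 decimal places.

bisector direction at 219.9786° = (-0.766285,-0.642501)
center distance |VC| = r/sin(θ/2) = 7.640924/sin(43.2762°) = 11.146227
C = V + |VC|·bis = (-3.5282,-3.7867)
T_A = V + ((C−V)·d_A)·d_A = V + 8.1151·d_A = (-3.0887,3.8416)
T_B = V + ((C−V)·d_B)·d_B = V + 8.1151·d_B = (4.0598,-4.6841)
sweep = 180° − θ = 93.4475°

center=(-3.5282,-3.7867) T_A=(-3.0887,3.8416) T_B=(4.0598,-4.6841) sweep=93.4475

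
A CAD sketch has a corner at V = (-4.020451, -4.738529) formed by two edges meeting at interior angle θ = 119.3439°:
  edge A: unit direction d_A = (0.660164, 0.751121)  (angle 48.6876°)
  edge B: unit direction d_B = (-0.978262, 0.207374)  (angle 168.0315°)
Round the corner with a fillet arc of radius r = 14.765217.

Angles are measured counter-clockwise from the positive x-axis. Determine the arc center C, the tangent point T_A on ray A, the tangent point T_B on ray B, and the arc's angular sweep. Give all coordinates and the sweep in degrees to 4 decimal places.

bisector direction at 108.3595° = (-0.314979,0.949099)
center distance |VC| = r/sin(θ/2) = 14.765217/sin(59.6720°) = 17.106231
C = V + |VC|·bis = (-9.4086,11.4970)
T_A = V + ((C−V)·d_A)·d_A = V + 8.6378·d_A = (1.6819,1.7495)
T_B = V + ((C−V)·d_B)·d_B = V + 8.6378·d_B = (-12.4705,-2.9473)
sweep = 180° − θ = 60.6561°

center=(-9.4086,11.4970) T_A=(1.6819,1.7495) T_B=(-12.4705,-2.9473) sweep=60.6561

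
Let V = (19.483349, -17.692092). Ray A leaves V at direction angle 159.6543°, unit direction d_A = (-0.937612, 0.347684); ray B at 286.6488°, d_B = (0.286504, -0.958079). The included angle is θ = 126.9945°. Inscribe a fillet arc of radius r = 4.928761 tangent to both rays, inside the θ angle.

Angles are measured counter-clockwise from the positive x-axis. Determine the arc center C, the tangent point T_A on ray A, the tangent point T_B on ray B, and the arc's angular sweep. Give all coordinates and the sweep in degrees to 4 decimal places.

bisector direction at 223.1515° = (-0.729547,-0.683930)
center distance |VC| = r/sin(θ/2) = 4.928761/sin(63.4973°) = 5.507531
C = V + |VC|·bis = (15.4653,-21.4589)
T_A = V + ((C−V)·d_A)·d_A = V + 2.4577·d_A = (17.1790,-16.8376)
T_B = V + ((C−V)·d_B)·d_B = V + 2.4577·d_B = (20.1875,-20.0467)
sweep = 180° − θ = 53.0055°

center=(15.4653,-21.4589) T_A=(17.1790,-16.8376) T_B=(20.1875,-20.0467) sweep=53.0055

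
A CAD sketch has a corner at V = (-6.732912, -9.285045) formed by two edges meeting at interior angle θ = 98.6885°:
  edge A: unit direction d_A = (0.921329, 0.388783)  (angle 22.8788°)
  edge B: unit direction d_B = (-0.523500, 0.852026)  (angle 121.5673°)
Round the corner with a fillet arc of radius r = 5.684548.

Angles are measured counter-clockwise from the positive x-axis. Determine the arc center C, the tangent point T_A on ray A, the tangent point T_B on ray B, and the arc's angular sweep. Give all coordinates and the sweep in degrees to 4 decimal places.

bisector direction at 72.2231° = (0.305312,0.952252)
center distance |VC| = r/sin(θ/2) = 5.684548/sin(49.3443°) = 7.493099
C = V + |VC|·bis = (-4.4452,-2.1497)
T_A = V + ((C−V)·d_A)·d_A = V + 4.8818·d_A = (-2.2351,-7.3871)
T_B = V + ((C−V)·d_B)·d_B = V + 4.8818·d_B = (-9.2886,-5.1256)
sweep = 180° − θ = 81.3115°

center=(-4.4452,-2.1497) T_A=(-2.2351,-7.3871) T_B=(-9.2886,-5.1256) sweep=81.3115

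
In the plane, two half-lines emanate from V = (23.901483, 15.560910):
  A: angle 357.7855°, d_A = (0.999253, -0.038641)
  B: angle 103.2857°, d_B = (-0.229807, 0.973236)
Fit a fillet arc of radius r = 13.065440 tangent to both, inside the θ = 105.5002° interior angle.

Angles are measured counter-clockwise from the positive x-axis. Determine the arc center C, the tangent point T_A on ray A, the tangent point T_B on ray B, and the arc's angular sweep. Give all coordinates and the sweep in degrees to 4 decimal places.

center=(34.3341,28.2327) T_A=(33.8292,15.1770) T_B=(21.6183,25.2302) sweep=74.4998

bisector direction at 50.5356° = (0.635599,0.772020)
center distance |VC| = r/sin(θ/2) = 13.065440/sin(52.7501°) = 16.413806
C = V + |VC|·bis = (34.3341,28.2327)
T_A = V + ((C−V)·d_A)·d_A = V + 9.9352·d_A = (33.8292,15.1770)
T_B = V + ((C−V)·d_B)·d_B = V + 9.9352·d_B = (21.6183,25.2302)
sweep = 180° − θ = 74.4998°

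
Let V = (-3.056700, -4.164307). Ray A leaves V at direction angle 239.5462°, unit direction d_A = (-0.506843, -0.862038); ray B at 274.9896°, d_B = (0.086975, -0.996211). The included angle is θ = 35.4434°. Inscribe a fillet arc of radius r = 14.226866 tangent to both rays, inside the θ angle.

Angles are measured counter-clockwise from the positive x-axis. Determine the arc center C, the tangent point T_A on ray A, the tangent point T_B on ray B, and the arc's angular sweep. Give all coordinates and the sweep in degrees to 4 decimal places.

bisector direction at 257.2679° = (-0.220393,-0.975411)
center distance |VC| = r/sin(θ/2) = 14.226866/sin(17.7217°) = 46.738350
C = V + |VC|·bis = (-13.3575,-49.7534)
T_A = V + ((C−V)·d_A)·d_A = V + 44.5204·d_A = (-25.6216,-42.5426)
T_B = V + ((C−V)·d_B)·d_B = V + 44.5204·d_B = (0.8155,-48.5160)
sweep = 180° − θ = 144.5566°

center=(-13.3575,-49.7534) T_A=(-25.6216,-42.5426) T_B=(0.8155,-48.5160) sweep=144.5566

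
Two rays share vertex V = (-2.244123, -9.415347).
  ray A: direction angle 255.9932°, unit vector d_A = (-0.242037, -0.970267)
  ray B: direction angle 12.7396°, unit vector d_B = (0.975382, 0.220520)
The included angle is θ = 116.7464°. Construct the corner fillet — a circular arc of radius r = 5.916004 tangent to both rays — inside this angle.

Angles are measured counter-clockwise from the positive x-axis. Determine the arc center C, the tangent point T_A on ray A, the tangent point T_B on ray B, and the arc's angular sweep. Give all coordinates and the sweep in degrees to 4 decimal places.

bisector direction at 314.3664° = (0.699244,-0.714883)
center distance |VC| = r/sin(θ/2) = 5.916004/sin(58.3732°) = 6.947893
C = V + |VC|·bis = (2.6142,-14.3823)
T_A = V + ((C−V)·d_A)·d_A = V + 3.6434·d_A = (-3.1260,-12.9504)
T_B = V + ((C−V)·d_B)·d_B = V + 3.6434·d_B = (1.3096,-8.6119)
sweep = 180° − θ = 63.2536°

center=(2.6142,-14.3823) T_A=(-3.1260,-12.9504) T_B=(1.3096,-8.6119) sweep=63.2536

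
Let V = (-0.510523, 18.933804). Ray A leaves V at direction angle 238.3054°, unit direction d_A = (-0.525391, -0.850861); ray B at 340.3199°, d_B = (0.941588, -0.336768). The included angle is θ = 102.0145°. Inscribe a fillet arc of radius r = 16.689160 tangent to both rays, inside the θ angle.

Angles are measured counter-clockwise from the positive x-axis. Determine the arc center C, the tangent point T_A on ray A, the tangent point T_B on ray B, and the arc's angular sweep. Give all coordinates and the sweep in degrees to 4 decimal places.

bisector direction at 289.3127° = (0.330723,-0.943728)
center distance |VC| = r/sin(θ/2) = 16.689160/sin(51.0072°) = 21.472736
C = V + |VC|·bis = (6.5910,-1.3306)
T_A = V + ((C−V)·d_A)·d_A = V + 13.5111·d_A = (-7.6091,7.4377)
T_B = V + ((C−V)·d_B)·d_B = V + 13.5111·d_B = (12.2114,14.3837)
sweep = 180° − θ = 77.9855°

center=(6.5910,-1.3306) T_A=(-7.6091,7.4377) T_B=(12.2114,14.3837) sweep=77.9855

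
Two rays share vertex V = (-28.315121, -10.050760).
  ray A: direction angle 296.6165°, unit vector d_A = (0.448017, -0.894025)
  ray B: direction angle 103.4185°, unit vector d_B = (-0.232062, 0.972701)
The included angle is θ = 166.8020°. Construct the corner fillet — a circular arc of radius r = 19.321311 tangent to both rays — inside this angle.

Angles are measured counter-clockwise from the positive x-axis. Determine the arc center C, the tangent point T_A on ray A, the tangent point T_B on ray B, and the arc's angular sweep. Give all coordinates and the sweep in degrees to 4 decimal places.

center=(-10.0400,-3.3928) T_A=(-27.3137,-12.0491) T_B=(-28.8338,-7.8766) sweep=13.1980

bisector direction at 20.0175° = (0.939588,0.342307)
center distance |VC| = r/sin(θ/2) = 19.321311/sin(83.4010°) = 19.450173
C = V + |VC|·bis = (-10.0400,-3.3928)
T_A = V + ((C−V)·d_A)·d_A = V + 2.2352·d_A = (-27.3137,-12.0491)
T_B = V + ((C−V)·d_B)·d_B = V + 2.2352·d_B = (-28.8338,-7.8766)
sweep = 180° − θ = 13.1980°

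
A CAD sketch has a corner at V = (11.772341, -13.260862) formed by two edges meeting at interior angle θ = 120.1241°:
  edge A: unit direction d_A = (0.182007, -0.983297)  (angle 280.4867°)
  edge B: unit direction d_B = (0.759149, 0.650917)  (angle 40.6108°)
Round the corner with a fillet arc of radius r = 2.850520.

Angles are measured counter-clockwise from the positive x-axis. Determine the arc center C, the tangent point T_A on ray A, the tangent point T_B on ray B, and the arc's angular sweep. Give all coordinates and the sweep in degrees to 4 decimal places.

bisector direction at 340.5487° = (0.942925,-0.333005)
center distance |VC| = r/sin(θ/2) = 2.850520/sin(60.0620°) = 3.289442
C = V + |VC|·bis = (14.8740,-14.3563)
T_A = V + ((C−V)·d_A)·d_A = V + 1.6416·d_A = (12.0711,-14.8751)
T_B = V + ((C−V)·d_B)·d_B = V + 1.6416·d_B = (13.0186,-12.1923)
sweep = 180° − θ = 59.8759°

center=(14.8740,-14.3563) T_A=(12.0711,-14.8751) T_B=(13.0186,-12.1923) sweep=59.8759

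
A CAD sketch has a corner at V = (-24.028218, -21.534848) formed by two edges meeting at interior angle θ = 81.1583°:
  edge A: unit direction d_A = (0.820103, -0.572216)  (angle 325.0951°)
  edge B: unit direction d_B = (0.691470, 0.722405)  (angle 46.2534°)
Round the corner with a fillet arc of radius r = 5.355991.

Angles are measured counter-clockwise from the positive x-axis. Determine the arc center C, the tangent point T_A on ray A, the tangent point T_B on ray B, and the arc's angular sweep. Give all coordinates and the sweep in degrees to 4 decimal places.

bisector direction at 5.6743° = (0.995100,0.098873)
center distance |VC| = r/sin(θ/2) = 5.355991/sin(40.5791°) = 8.233679
C = V + |VC|·bis = (-15.8349,-20.7208)
T_A = V + ((C−V)·d_A)·d_A = V + 6.2535·d_A = (-18.8997,-25.1132)
T_B = V + ((C−V)·d_B)·d_B = V + 6.2535·d_B = (-19.7041,-17.0173)
sweep = 180° − θ = 98.8417°

center=(-15.8349,-20.7208) T_A=(-18.8997,-25.1132) T_B=(-19.7041,-17.0173) sweep=98.8417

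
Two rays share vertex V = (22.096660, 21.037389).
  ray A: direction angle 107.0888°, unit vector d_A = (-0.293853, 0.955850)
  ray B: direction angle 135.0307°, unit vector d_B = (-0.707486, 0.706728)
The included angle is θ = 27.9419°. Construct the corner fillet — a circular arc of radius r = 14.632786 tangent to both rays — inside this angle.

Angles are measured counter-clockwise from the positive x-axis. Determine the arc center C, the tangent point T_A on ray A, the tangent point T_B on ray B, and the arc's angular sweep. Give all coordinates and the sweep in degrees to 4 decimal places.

bisector direction at 121.0598° = (-0.515932,0.856630)
center distance |VC| = r/sin(θ/2) = 14.632786/sin(13.9710°) = 60.608837
C = V + |VC|·bis = (-9.1734,72.9567)
T_A = V + ((C−V)·d_A)·d_A = V + 58.8159·d_A = (4.8134,77.2566)
T_B = V + ((C−V)·d_B)·d_B = V + 58.8159·d_B = (-19.5148,62.6042)
sweep = 180° − θ = 152.0581°

center=(-9.1734,72.9567) T_A=(4.8134,77.2566) T_B=(-19.5148,62.6042) sweep=152.0581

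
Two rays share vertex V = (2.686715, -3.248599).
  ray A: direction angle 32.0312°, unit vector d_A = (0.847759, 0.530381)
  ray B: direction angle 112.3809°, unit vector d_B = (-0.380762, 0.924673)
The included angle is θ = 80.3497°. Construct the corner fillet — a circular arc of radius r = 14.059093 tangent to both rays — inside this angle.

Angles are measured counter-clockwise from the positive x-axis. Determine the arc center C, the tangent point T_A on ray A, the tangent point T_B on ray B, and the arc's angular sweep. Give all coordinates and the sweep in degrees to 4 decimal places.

center=(9.3465,17.5018) T_A=(16.8032,5.5830) T_B=(-3.6535,12.1486) sweep=99.6503

bisector direction at 72.2060° = (0.305595,0.952162)
center distance |VC| = r/sin(θ/2) = 14.059093/sin(40.1748°) = 21.792909
C = V + |VC|·bis = (9.3465,17.5018)
T_A = V + ((C−V)·d_A)·d_A = V + 16.6515·d_A = (16.8032,5.5830)
T_B = V + ((C−V)·d_B)·d_B = V + 16.6515·d_B = (-3.6535,12.1486)
sweep = 180° − θ = 99.6503°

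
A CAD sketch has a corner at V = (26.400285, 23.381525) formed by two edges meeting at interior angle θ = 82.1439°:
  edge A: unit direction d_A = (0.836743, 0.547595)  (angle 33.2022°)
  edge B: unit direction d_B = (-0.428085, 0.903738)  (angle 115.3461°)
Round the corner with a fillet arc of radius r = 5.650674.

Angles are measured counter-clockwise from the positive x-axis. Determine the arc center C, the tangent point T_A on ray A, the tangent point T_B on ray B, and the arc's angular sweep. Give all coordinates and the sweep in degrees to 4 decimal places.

center=(28.7314,31.6602) T_A=(31.8256,26.9321) T_B=(23.6246,29.2413) sweep=97.8561

bisector direction at 74.2742° = (0.271035,0.962570)
center distance |VC| = r/sin(θ/2) = 5.650674/sin(41.0720°) = 8.600640
C = V + |VC|·bis = (28.7314,31.6602)
T_A = V + ((C−V)·d_A)·d_A = V + 6.4839·d_A = (31.8256,26.9321)
T_B = V + ((C−V)·d_B)·d_B = V + 6.4839·d_B = (23.6246,29.2413)
sweep = 180° − θ = 97.8561°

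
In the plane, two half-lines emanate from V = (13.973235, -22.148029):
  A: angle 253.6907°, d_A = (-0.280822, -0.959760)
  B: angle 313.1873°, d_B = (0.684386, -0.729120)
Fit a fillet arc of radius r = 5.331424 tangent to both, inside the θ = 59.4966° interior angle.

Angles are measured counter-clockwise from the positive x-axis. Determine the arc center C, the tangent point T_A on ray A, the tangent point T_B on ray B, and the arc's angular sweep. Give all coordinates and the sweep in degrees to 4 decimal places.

center=(16.4704,-32.5985) T_A=(11.3535,-31.1013) T_B=(20.3577,-28.9498) sweep=120.5034

bisector direction at 283.4390° = (0.232410,-0.972618)
center distance |VC| = r/sin(θ/2) = 5.331424/sin(29.7483°) = 10.744707
C = V + |VC|·bis = (16.4704,-32.5985)
T_A = V + ((C−V)·d_A)·d_A = V + 9.3287·d_A = (11.3535,-31.1013)
T_B = V + ((C−V)·d_B)·d_B = V + 9.3287·d_B = (20.3577,-28.9498)
sweep = 180° − θ = 120.5034°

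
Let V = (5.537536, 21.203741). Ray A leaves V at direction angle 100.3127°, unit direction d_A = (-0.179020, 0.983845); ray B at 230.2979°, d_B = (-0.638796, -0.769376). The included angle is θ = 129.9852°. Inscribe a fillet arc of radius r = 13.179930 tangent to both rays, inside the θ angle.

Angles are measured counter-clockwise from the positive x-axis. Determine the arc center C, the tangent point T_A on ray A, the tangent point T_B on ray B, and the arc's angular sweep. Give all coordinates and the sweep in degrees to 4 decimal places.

center=(-8.5301,24.8929) T_A=(4.4369,27.2524) T_B=(1.6102,16.4736) sweep=50.0148

bisector direction at 165.3053° = (-0.967291,0.253668)
center distance |VC| = r/sin(θ/2) = 13.179930/sin(64.9926°) = 14.543320
C = V + |VC|·bis = (-8.5301,24.8929)
T_A = V + ((C−V)·d_A)·d_A = V + 6.1480·d_A = (4.4369,27.2524)
T_B = V + ((C−V)·d_B)·d_B = V + 6.1480·d_B = (1.6102,16.4736)
sweep = 180° − θ = 50.0148°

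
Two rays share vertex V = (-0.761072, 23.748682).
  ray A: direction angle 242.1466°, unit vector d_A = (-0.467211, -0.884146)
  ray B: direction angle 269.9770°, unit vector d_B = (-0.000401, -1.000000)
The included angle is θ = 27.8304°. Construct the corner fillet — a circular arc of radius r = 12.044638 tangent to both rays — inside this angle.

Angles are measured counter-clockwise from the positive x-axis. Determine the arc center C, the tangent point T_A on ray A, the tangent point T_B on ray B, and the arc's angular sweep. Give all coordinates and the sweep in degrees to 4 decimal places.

center=(-12.8252,-24.8613) T_A=(-23.4744,-19.2339) T_B=(-0.7806,-24.8661) sweep=152.1696

bisector direction at 256.0618° = (-0.240875,-0.970556)
center distance |VC| = r/sin(θ/2) = 12.044638/sin(13.9152°) = 50.084663
C = V + |VC|·bis = (-12.8252,-24.8613)
T_A = V + ((C−V)·d_A)·d_A = V + 48.6148·d_A = (-23.4744,-19.2339)
T_B = V + ((C−V)·d_B)·d_B = V + 48.6148·d_B = (-0.7806,-24.8661)
sweep = 180° − θ = 152.1696°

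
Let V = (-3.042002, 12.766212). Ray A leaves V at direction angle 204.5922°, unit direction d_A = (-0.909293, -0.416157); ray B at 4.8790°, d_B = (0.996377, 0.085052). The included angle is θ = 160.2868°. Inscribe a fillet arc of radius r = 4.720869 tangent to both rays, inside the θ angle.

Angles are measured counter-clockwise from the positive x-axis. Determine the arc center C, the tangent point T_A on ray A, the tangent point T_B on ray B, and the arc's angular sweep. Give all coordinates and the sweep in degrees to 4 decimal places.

center=(-1.8232,8.1322) T_A=(-3.7878,12.4249) T_B=(-2.2247,12.8360) sweep=19.7132

bisector direction at 284.7356° = (0.254359,-0.967110)
center distance |VC| = r/sin(θ/2) = 4.720869/sin(80.1434°) = 4.791596
C = V + |VC|·bis = (-1.8232,8.1322)
T_A = V + ((C−V)·d_A)·d_A = V + 0.8202·d_A = (-3.7878,12.4249)
T_B = V + ((C−V)·d_B)·d_B = V + 0.8202·d_B = (-2.2247,12.8360)
sweep = 180° − θ = 19.7132°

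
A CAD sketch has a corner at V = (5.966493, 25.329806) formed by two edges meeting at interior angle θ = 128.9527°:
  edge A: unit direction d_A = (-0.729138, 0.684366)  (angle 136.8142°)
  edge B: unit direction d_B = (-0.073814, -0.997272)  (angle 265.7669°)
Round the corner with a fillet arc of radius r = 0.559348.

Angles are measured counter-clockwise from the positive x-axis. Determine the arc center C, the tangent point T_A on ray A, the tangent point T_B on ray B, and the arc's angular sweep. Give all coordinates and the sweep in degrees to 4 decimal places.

center=(5.3890,25.1047) T_A=(5.7718,25.5126) T_B=(5.9468,25.0635) sweep=51.0473

bisector direction at 201.2905° = (-0.931751,-0.363098)
center distance |VC| = r/sin(θ/2) = 0.559348/sin(64.4763°) = 0.619840
C = V + |VC|·bis = (5.3890,25.1047)
T_A = V + ((C−V)·d_A)·d_A = V + 0.2671·d_A = (5.7718,25.5126)
T_B = V + ((C−V)·d_B)·d_B = V + 0.2671·d_B = (5.9468,25.0635)
sweep = 180° − θ = 51.0473°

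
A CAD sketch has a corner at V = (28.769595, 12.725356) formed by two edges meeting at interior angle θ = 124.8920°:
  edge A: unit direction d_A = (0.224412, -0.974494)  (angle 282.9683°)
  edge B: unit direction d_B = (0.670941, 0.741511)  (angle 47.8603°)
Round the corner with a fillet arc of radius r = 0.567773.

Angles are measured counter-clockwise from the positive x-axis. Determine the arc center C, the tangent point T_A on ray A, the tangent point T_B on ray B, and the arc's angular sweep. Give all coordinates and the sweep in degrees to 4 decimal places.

bisector direction at 345.4143° = (0.967772,-0.251828)
center distance |VC| = r/sin(θ/2) = 0.567773/sin(62.4460°) = 0.640412
C = V + |VC|·bis = (29.3894,12.5641)
T_A = V + ((C−V)·d_A)·d_A = V + 0.2962·d_A = (28.8361,12.4367)
T_B = V + ((C−V)·d_B)·d_B = V + 0.2962·d_B = (28.9684,12.9450)
sweep = 180° − θ = 55.1080°

center=(29.3894,12.5641) T_A=(28.8361,12.4367) T_B=(28.9684,12.9450) sweep=55.1080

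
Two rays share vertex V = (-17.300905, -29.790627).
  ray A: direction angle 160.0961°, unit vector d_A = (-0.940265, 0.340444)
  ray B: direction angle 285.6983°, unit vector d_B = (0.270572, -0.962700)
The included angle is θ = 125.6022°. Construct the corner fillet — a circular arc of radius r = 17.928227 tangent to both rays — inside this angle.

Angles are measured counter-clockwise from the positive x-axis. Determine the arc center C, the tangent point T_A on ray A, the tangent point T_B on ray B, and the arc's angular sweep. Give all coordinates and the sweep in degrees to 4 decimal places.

bisector direction at 222.8972° = (-0.732576,-0.680685)
center distance |VC| = r/sin(θ/2) = 17.928227/sin(62.8011°) = 20.157095
C = V + |VC|·bis = (-32.0675,-43.5113)
T_A = V + ((C−V)·d_A)·d_A = V + 9.2134·d_A = (-25.9640,-26.6540)
T_B = V + ((C−V)·d_B)·d_B = V + 9.2134·d_B = (-14.8080,-38.6604)
sweep = 180° − θ = 54.3978°

center=(-32.0675,-43.5113) T_A=(-25.9640,-26.6540) T_B=(-14.8080,-38.6604) sweep=54.3978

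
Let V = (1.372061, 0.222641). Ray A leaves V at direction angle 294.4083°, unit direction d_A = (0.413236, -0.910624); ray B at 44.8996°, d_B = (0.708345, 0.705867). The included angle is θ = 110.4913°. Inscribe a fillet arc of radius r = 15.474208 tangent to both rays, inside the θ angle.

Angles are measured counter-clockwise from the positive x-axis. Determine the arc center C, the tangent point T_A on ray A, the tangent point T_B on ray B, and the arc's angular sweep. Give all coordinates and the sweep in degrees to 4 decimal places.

bisector direction at 349.6539° = (0.983741,-0.179593)
center distance |VC| = r/sin(θ/2) = 15.474208/sin(55.2456°) = 18.834152
C = V + |VC|·bis = (19.9000,-3.1598)
T_A = V + ((C−V)·d_A)·d_A = V + 10.7366·d_A = (5.8088,-9.5543)
T_B = V + ((C−V)·d_B)·d_B = V + 10.7366·d_B = (8.9773,7.8012)
sweep = 180° − θ = 69.5087°

center=(19.9000,-3.1598) T_A=(5.8088,-9.5543) T_B=(8.9773,7.8012) sweep=69.5087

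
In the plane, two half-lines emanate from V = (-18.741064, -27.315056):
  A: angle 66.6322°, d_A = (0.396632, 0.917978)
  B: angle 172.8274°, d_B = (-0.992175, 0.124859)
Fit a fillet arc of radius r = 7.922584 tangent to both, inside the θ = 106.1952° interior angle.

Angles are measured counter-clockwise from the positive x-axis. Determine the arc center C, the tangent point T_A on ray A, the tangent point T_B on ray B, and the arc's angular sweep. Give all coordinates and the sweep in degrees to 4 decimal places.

bisector direction at 119.7298° = (-0.495910,0.868374)
center distance |VC| = r/sin(θ/2) = 7.922584/sin(53.0976°) = 9.907447
C = V + |VC|·bis = (-23.6543,-18.7117)
T_A = V + ((C−V)·d_A)·d_A = V + 5.9490·d_A = (-16.3815,-21.8540)
T_B = V + ((C−V)·d_B)·d_B = V + 5.9490·d_B = (-24.6435,-26.5723)
sweep = 180° − θ = 73.8048°

center=(-23.6543,-18.7117) T_A=(-16.3815,-21.8540) T_B=(-24.6435,-26.5723) sweep=73.8048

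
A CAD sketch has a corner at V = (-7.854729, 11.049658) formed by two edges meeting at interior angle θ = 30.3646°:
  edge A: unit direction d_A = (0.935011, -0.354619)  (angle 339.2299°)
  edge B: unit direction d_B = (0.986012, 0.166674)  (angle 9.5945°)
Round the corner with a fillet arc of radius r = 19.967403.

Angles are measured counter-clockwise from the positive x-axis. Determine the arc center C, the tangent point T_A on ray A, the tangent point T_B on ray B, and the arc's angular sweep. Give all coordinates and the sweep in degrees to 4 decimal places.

center=(68.0261,3.6258) T_A=(60.9453,-15.0440) T_B=(64.6981,23.3139) sweep=149.6354

bisector direction at 354.4122° = (0.995248,-0.097371)
center distance |VC| = r/sin(θ/2) = 19.967403/sin(15.1823°) = 76.243167
C = V + |VC|·bis = (68.0261,3.6258)
T_A = V + ((C−V)·d_A)·d_A = V + 73.5821·d_A = (60.9453,-15.0440)
T_B = V + ((C−V)·d_B)·d_B = V + 73.5821·d_B = (64.6981,23.3139)
sweep = 180° − θ = 149.6354°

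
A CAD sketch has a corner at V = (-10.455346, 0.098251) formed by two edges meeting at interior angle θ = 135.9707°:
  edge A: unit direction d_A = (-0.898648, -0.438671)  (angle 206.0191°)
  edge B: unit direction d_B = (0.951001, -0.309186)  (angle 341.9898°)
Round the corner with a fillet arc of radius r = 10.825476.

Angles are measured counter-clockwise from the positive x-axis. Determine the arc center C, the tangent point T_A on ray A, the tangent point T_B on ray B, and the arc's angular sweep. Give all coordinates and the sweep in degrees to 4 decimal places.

bisector direction at 274.0045° = (0.069834,-0.997559)
center distance |VC| = r/sin(θ/2) = 10.825476/sin(67.9853°) = 11.676859
C = V + |VC|·bis = (-9.6399,-11.5501)
T_A = V + ((C−V)·d_A)·d_A = V + 4.3770·d_A = (-14.3887,-1.8218)
T_B = V + ((C−V)·d_B)·d_B = V + 4.3770·d_B = (-6.2928,-1.2551)
sweep = 180° − θ = 44.0293°

center=(-9.6399,-11.5501) T_A=(-14.3887,-1.8218) T_B=(-6.2928,-1.2551) sweep=44.0293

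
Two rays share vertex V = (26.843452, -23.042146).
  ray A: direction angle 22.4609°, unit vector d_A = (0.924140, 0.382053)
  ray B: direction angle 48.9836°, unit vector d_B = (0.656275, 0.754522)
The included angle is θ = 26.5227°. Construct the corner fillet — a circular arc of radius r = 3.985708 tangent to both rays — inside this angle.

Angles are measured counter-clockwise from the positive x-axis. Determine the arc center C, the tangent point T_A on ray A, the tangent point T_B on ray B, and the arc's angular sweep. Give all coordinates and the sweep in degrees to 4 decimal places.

bisector direction at 35.7222° = (0.811857,0.583857)
center distance |VC| = r/sin(θ/2) = 3.985708/sin(13.2614°) = 17.375004
C = V + |VC|·bis = (40.9495,-12.8976)
T_A = V + ((C−V)·d_A)·d_A = V + 16.9117·d_A = (42.4722,-16.5810)
T_B = V + ((C−V)·d_B)·d_B = V + 16.9117·d_B = (37.9422,-10.2819)
sweep = 180° − θ = 153.4773°

center=(40.9495,-12.8976) T_A=(42.4722,-16.5810) T_B=(37.9422,-10.2819) sweep=153.4773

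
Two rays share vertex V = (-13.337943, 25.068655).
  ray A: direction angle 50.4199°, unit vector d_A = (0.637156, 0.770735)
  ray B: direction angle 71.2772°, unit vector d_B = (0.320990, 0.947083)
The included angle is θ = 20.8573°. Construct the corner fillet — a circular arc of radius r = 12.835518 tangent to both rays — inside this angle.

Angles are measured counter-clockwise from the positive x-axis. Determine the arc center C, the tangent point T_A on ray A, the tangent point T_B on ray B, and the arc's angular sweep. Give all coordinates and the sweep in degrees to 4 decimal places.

center=(21.2038,86.9970) T_A=(31.0966,78.8188) T_B=(9.0475,91.1171) sweep=159.1427

bisector direction at 60.8485° = (0.487120,0.873335)
center distance |VC| = r/sin(θ/2) = 12.835518/sin(10.4286°) = 70.910176
C = V + |VC|·bis = (21.2038,86.9970)
T_A = V + ((C−V)·d_A)·d_A = V + 69.7388·d_A = (31.0966,78.8188)
T_B = V + ((C−V)·d_B)·d_B = V + 69.7388·d_B = (9.0475,91.1171)
sweep = 180° − θ = 159.1427°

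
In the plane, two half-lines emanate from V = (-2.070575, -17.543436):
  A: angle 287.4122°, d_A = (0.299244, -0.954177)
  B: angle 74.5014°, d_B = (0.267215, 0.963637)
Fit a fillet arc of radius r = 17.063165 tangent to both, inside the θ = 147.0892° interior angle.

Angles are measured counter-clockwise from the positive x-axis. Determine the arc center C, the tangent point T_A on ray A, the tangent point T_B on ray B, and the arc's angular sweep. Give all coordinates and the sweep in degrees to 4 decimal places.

bisector direction at 0.9568° = (0.999861,0.016699)
center distance |VC| = r/sin(θ/2) = 17.063165/sin(73.5446°) = 17.791912
C = V + |VC|·bis = (15.7189,-17.2463)
T_A = V + ((C−V)·d_A)·d_A = V + 5.0399·d_A = (-0.5624,-22.3524)
T_B = V + ((C−V)·d_B)·d_B = V + 5.0399·d_B = (-0.7238,-12.6868)
sweep = 180° − θ = 32.9108°

center=(15.7189,-17.2463) T_A=(-0.5624,-22.3524) T_B=(-0.7238,-12.6868) sweep=32.9108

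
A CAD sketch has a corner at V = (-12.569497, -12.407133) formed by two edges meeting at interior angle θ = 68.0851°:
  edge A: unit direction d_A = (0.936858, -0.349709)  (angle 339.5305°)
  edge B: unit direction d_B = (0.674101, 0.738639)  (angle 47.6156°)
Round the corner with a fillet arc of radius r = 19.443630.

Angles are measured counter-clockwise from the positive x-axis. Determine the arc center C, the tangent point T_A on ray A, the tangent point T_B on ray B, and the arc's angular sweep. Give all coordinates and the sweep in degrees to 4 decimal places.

bisector direction at 13.5731° = (0.972071,0.234685)
center distance |VC| = r/sin(θ/2) = 19.443630/sin(34.0425°) = 34.732650
C = V + |VC|·bis = (21.1931,-4.2559)
T_A = V + ((C−V)·d_A)·d_A = V + 28.7802·d_A = (14.3935,-22.4718)
T_B = V + ((C−V)·d_B)·d_B = V + 28.7802·d_B = (6.8313,8.8511)
sweep = 180° − θ = 111.9149°

center=(21.1931,-4.2559) T_A=(14.3935,-22.4718) T_B=(6.8313,8.8511) sweep=111.9149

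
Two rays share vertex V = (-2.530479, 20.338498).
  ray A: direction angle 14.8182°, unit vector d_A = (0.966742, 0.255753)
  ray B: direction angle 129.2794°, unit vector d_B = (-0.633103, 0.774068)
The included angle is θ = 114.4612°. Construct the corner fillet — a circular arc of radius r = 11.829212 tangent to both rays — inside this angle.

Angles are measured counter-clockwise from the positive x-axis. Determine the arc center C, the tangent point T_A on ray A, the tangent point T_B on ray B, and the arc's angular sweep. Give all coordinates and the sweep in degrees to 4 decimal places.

center=(1.8054,33.7217) T_A=(4.8307,22.2859) T_B=(-7.3512,26.2326) sweep=65.5388

bisector direction at 72.0488° = (0.308207,0.951319)
center distance |VC| = r/sin(θ/2) = 11.829212/sin(57.2306°) = 14.068063
C = V + |VC|·bis = (1.8054,33.7217)
T_A = V + ((C−V)·d_A)·d_A = V + 7.6145·d_A = (4.8307,22.2859)
T_B = V + ((C−V)·d_B)·d_B = V + 7.6145·d_B = (-7.3512,26.2326)
sweep = 180° − θ = 65.5388°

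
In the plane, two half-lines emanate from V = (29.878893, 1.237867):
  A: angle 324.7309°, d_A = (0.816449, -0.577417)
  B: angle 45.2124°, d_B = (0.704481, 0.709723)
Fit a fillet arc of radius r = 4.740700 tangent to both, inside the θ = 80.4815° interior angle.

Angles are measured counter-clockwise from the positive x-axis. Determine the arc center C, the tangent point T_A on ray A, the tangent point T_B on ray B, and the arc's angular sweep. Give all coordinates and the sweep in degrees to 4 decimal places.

bisector direction at 4.9717° = (0.996238,0.086663)
center distance |VC| = r/sin(θ/2) = 4.740700/sin(40.2407°) = 7.338536
C = V + |VC|·bis = (37.1898,1.8738)
T_A = V + ((C−V)·d_A)·d_A = V + 5.6018·d_A = (34.4525,-1.9967)
T_B = V + ((C−V)·d_B)·d_B = V + 5.6018·d_B = (33.8252,5.2136)
sweep = 180° − θ = 99.5185°

center=(37.1898,1.8738) T_A=(34.4525,-1.9967) T_B=(33.8252,5.2136) sweep=99.5185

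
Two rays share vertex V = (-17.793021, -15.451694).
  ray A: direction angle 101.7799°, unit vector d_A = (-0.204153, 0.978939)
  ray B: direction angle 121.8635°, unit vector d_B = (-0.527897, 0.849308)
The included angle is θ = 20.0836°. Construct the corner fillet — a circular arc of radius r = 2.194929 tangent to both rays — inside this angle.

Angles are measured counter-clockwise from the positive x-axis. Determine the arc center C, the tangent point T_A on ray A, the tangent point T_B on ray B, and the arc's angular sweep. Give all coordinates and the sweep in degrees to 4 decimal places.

center=(-22.4722,-3.7657) T_A=(-20.3235,-3.3176) T_B=(-24.3364,-4.9244) sweep=159.9164

bisector direction at 111.8217° = (-0.371719,0.928345)
center distance |VC| = r/sin(θ/2) = 2.194929/sin(10.0418°) = 12.588013
C = V + |VC|·bis = (-22.4722,-3.7657)
T_A = V + ((C−V)·d_A)·d_A = V + 12.3952·d_A = (-20.3235,-3.3176)
T_B = V + ((C−V)·d_B)·d_B = V + 12.3952·d_B = (-24.3364,-4.9244)
sweep = 180° − θ = 159.9164°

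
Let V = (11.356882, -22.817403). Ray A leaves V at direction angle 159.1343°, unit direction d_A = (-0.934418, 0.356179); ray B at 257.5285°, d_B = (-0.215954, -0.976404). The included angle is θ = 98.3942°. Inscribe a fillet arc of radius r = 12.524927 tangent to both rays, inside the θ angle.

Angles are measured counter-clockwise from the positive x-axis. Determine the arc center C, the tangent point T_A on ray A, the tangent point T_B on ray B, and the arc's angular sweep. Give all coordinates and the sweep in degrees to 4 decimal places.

bisector direction at 208.3314° = (-0.880217,-0.474571)
center distance |VC| = r/sin(θ/2) = 12.524927/sin(49.1971°) = 16.546309
C = V + |VC|·bis = (-3.2075,-30.6698)
T_A = V + ((C−V)·d_A)·d_A = V + 10.8123·d_A = (1.2536,-18.9663)
T_B = V + ((C−V)·d_B)·d_B = V + 10.8123·d_B = (9.0219,-33.3746)
sweep = 180° − θ = 81.6058°

center=(-3.2075,-30.6698) T_A=(1.2536,-18.9663) T_B=(9.0219,-33.3746) sweep=81.6058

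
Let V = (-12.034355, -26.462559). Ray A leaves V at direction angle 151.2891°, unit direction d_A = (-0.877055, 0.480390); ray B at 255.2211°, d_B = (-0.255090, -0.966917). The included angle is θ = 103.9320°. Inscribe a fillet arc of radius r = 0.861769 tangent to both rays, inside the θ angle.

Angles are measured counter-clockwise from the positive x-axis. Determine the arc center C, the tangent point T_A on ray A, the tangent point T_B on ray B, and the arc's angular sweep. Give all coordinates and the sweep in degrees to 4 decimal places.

bisector direction at 203.2551° = (-0.918756,-0.394826)
center distance |VC| = r/sin(θ/2) = 0.861769/sin(51.9660°) = 1.094108
C = V + |VC|·bis = (-13.0396,-26.8945)
T_A = V + ((C−V)·d_A)·d_A = V + 0.6741·d_A = (-12.6256,-26.1387)
T_B = V + ((C−V)·d_B)·d_B = V + 0.6741·d_B = (-12.2063,-27.1144)
sweep = 180° − θ = 76.0680°

center=(-13.0396,-26.8945) T_A=(-12.6256,-26.1387) T_B=(-12.2063,-27.1144) sweep=76.0680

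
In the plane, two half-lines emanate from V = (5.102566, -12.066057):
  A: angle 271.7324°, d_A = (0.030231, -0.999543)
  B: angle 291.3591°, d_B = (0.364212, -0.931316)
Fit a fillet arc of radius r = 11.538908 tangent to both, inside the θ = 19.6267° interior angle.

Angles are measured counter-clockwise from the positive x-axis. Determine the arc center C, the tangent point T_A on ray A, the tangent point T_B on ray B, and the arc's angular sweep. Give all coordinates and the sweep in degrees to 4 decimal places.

center=(18.6530,-78.3972) T_A=(7.1193,-78.7460) T_B=(29.3993,-74.1946) sweep=160.3733

bisector direction at 281.5457° = (0.200150,-0.979765)
center distance |VC| = r/sin(θ/2) = 11.538908/sin(9.8133°) = 67.701063
C = V + |VC|·bis = (18.6530,-78.3972)
T_A = V + ((C−V)·d_A)·d_A = V + 66.7105·d_A = (7.1193,-78.7460)
T_B = V + ((C−V)·d_B)·d_B = V + 66.7105·d_B = (29.3993,-74.1946)
sweep = 180° − θ = 160.3733°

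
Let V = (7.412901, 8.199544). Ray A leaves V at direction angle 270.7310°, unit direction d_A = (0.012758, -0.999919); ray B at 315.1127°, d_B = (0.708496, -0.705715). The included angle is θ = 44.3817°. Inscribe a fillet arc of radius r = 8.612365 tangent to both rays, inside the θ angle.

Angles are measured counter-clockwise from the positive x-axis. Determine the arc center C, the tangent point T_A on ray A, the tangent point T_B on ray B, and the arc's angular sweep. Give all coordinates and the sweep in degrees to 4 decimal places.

center=(16.2939,-12.8025) T_A=(7.6823,-12.9123) T_B=(22.3718,-6.7006) sweep=135.6183

bisector direction at 292.9219° = (0.389475,-0.921037)
center distance |VC| = r/sin(θ/2) = 8.612365/sin(22.1909°) = 22.802559
C = V + |VC|·bis = (16.2939,-12.8025)
T_A = V + ((C−V)·d_A)·d_A = V + 21.1136·d_A = (7.6823,-12.9123)
T_B = V + ((C−V)·d_B)·d_B = V + 21.1136·d_B = (22.3718,-6.7006)
sweep = 180° − θ = 135.6183°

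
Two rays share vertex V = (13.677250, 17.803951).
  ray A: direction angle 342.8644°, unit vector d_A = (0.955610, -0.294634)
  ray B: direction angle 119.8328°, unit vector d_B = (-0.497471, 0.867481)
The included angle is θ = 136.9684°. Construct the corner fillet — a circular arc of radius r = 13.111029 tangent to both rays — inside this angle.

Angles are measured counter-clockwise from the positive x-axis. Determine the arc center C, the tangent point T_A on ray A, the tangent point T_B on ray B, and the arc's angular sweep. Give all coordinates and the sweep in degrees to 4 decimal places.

bisector direction at 51.3486° = (0.624580,0.780960)
center distance |VC| = r/sin(θ/2) = 13.111029/sin(68.4842°) = 14.093085
C = V + |VC|·bis = (22.4795,28.8101)
T_A = V + ((C−V)·d_A)·d_A = V + 5.1687·d_A = (18.6166,16.2811)
T_B = V + ((C−V)·d_B)·d_B = V + 5.1687·d_B = (11.1059,22.2877)
sweep = 180° − θ = 43.0316°

center=(22.4795,28.8101) T_A=(18.6166,16.2811) T_B=(11.1059,22.2877) sweep=43.0316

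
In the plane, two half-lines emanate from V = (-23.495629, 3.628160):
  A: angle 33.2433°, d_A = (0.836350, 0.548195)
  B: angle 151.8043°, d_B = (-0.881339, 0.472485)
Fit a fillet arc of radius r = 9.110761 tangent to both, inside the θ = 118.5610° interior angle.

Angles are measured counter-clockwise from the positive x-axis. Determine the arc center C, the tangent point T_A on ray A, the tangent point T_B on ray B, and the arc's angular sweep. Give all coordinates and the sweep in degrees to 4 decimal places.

center=(-23.9623,14.2158) T_A=(-18.9678,6.5960) T_B=(-28.2670,6.1861) sweep=61.4390

bisector direction at 92.5238° = (-0.044034,0.999030)
center distance |VC| = r/sin(θ/2) = 9.110761/sin(59.2805°) = 10.597870
C = V + |VC|·bis = (-23.9623,14.2158)
T_A = V + ((C−V)·d_A)·d_A = V + 5.4138·d_A = (-18.9678,6.5960)
T_B = V + ((C−V)·d_B)·d_B = V + 5.4138·d_B = (-28.2670,6.1861)
sweep = 180° − θ = 61.4390°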